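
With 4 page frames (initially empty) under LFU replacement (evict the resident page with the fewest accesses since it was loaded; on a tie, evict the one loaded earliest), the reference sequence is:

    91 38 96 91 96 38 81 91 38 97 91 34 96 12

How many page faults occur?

91 → miss, frames (91)
38 → miss, frames (91 38)
96 → miss, frames (91 38 96)
91 → hit
96 → hit
38 → hit
81 → miss, frames (91 38 96 81)
91 → hit
38 → hit
97 → miss, evict 81, frames (91 38 96 97)
91 → hit
34 → miss, evict 97, frames (91 38 96 34)
96 → hit
12 → miss, evict 34, frames (91 38 96 12)
Page faults: 7.

7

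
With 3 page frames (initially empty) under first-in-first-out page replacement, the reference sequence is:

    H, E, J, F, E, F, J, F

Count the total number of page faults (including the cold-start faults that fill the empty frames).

H -> fault, frames {H}
E -> fault, frames {H,E}
J -> fault, frames {H,E,J}
F -> fault, evict H, frames {E,J,F}
E -> hit
F -> hit
J -> hit
F -> hit
Page faults: 4.

4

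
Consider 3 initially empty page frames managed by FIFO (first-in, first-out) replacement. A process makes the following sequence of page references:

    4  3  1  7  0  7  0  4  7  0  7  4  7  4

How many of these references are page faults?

6

4 -> miss, frames (4)
3 -> miss, frames (4 3)
1 -> miss, frames (4 3 1)
7 -> miss, evict 4, frames (3 1 7)
0 -> miss, evict 3, frames (1 7 0)
7 -> hit
0 -> hit
4 -> miss, evict 1, frames (7 0 4)
7 -> hit
0 -> hit
7 -> hit
4 -> hit
7 -> hit
4 -> hit
Page faults: 6.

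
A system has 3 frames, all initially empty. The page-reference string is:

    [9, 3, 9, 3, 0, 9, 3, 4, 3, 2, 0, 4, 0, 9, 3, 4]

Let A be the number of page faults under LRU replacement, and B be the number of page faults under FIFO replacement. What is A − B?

2

Under LRU: F F . . F . . F . F F F . F F F → 10 faults.
Under FIFO: F F . . F . . F . F . . . F F F → 8 faults.
A − B = 10 − 8 = 2.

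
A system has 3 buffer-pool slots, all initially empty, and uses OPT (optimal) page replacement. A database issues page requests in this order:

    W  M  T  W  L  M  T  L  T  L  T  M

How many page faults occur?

4

W -> fault, frames [W]
M -> fault, frames [W, M]
T -> fault, frames [W, M, T]
W -> hit
L -> fault, evict W, frames [M, T, L]
M -> hit
T -> hit
L -> hit
T -> hit
L -> hit
T -> hit
M -> hit
Page faults: 4.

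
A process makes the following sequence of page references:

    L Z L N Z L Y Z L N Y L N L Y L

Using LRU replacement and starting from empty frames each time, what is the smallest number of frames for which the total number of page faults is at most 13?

f=1: 16 faults
f=2: 13 faults
f=3: 6 faults
f=4: 4 faults
Smallest f with faults ≤ 13 is 2.

2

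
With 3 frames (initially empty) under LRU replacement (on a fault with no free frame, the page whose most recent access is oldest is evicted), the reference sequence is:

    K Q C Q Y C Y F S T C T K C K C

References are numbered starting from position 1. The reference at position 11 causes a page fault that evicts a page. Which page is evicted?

F

pos 1: K -> fault, frames [K]
pos 2: Q -> fault, frames [K, Q]
pos 3: C -> fault, frames [K, Q, C]
pos 4: Q -> hit
pos 5: Y -> fault, evict K, frames [C, Q, Y]
pos 6: C -> hit
pos 7: Y -> hit
pos 8: F -> fault, evict Q, frames [C, Y, F]
pos 9: S -> fault, evict C, frames [Y, F, S]
pos 10: T -> fault, evict Y, frames [F, S, T]
pos 11: C -> fault, evict F, frames [S, T, C]
At position 11, page F is evicted.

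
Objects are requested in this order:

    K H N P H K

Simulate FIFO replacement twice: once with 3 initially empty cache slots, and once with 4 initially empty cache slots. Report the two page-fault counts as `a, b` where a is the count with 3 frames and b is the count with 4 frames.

5, 4

3 frames: F F F F . F → 5 faults.
4 frames: F F F F . . → 4 faults.
4 < 5: adding a frame reduced faults, as is typical.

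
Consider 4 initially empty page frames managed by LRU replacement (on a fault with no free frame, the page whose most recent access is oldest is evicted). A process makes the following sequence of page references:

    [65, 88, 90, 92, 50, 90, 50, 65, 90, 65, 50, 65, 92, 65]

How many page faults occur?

65: fault, frames [65]
88: fault, frames [65, 88]
90: fault, frames [65, 88, 90]
92: fault, frames [65, 88, 90, 92]
50: fault, evict 65, frames [88, 90, 92, 50]
90: hit
50: hit
65: fault, evict 88, frames [92, 90, 50, 65]
90: hit
65: hit
50: hit
65: hit
92: hit
65: hit
Page faults: 6.

6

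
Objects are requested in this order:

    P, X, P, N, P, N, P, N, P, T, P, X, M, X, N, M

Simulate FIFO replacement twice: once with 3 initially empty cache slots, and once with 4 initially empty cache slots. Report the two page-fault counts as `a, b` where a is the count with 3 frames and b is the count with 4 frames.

3 frames: F F . F . . . . . F F F F . F . → 8 faults.
4 frames: F F . F . . . . . F . . F . . . → 5 faults.
5 < 8: adding a frame reduced faults, as is typical.

8, 5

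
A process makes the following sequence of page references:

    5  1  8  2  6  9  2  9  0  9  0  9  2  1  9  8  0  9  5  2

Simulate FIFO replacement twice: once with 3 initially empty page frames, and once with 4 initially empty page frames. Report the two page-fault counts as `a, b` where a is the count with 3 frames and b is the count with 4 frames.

3 frames: F F F F F F . . F . . . F F F F F . F F → 14 faults.
4 frames: F F F F F F . . F . . . . F . F . . F F → 11 faults.
11 < 14: adding a frame reduced faults, as is typical.

14, 11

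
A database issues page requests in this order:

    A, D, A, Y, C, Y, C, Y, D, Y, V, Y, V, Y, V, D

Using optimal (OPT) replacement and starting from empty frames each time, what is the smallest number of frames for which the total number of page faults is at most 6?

f=1: 16 faults
f=2: 7 faults
f=3: 5 faults
f=4: 5 faults
f=5: 5 faults
Smallest f with faults ≤ 6 is 3.

3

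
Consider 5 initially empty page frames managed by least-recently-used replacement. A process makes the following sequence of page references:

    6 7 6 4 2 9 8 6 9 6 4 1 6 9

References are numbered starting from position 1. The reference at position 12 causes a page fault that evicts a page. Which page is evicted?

2

pos 1: 6: fault, frames {6}
pos 2: 7: fault, frames {6,7}
pos 3: 6: hit
pos 4: 4: fault, frames {7,6,4}
pos 5: 2: fault, frames {7,6,4,2}
pos 6: 9: fault, frames {7,6,4,2,9}
pos 7: 8: fault, evict 7, frames {6,4,2,9,8}
pos 8: 6: hit
pos 9: 9: hit
pos 10: 6: hit
pos 11: 4: hit
pos 12: 1: fault, evict 2, frames {8,9,6,4,1}
At position 12, page 2 is evicted.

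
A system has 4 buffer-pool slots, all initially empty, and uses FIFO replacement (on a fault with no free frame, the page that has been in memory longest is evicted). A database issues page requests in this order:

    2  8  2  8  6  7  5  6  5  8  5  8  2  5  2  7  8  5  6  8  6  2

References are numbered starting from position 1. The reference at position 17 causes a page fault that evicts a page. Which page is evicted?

6

pos 1: 2 → miss, frames [2]
pos 2: 8 → miss, frames [2, 8]
pos 3: 2 → hit
pos 4: 8 → hit
pos 5: 6 → miss, frames [2, 8, 6]
pos 6: 7 → miss, frames [2, 8, 6, 7]
pos 7: 5 → miss, evict 2, frames [8, 6, 7, 5]
pos 8: 6 → hit
pos 9: 5 → hit
pos 10: 8 → hit
pos 11: 5 → hit
pos 12: 8 → hit
pos 13: 2 → miss, evict 8, frames [6, 7, 5, 2]
pos 14: 5 → hit
pos 15: 2 → hit
pos 16: 7 → hit
pos 17: 8 → miss, evict 6, frames [7, 5, 2, 8]
At position 17, page 6 is evicted.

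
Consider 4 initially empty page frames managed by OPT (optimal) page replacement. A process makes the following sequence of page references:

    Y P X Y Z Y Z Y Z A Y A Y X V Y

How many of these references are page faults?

Y -> miss, frames {Y}
P -> miss, frames {Y,P}
X -> miss, frames {Y,P,X}
Y -> hit
Z -> miss, frames {Y,P,X,Z}
Y -> hit
Z -> hit
Y -> hit
Z -> hit
A -> miss, evict Z, frames {Y,P,X,A}
Y -> hit
A -> hit
Y -> hit
X -> hit
V -> miss, evict A, frames {Y,P,X,V}
Y -> hit
Page faults: 6.

6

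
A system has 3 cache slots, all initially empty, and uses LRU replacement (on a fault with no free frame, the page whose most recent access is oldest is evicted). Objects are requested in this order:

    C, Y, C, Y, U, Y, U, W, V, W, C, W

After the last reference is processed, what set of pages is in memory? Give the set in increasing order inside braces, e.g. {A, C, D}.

{C, V, W}

C → miss, frames (C)
Y → miss, frames (C Y)
C → hit
Y → hit
U → miss, frames (C Y U)
Y → hit
U → hit
W → miss, evict C, frames (Y U W)
V → miss, evict Y, frames (U W V)
W → hit
C → miss, evict U, frames (V W C)
W → hit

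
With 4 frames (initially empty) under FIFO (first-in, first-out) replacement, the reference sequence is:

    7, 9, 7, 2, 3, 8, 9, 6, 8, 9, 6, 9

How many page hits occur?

5

7 → fault, frames {7}
9 → fault, frames {7,9}
7 → hit
2 → fault, frames {7,9,2}
3 → fault, frames {7,9,2,3}
8 → fault, evict 7, frames {9,2,3,8}
9 → hit
6 → fault, evict 9, frames {2,3,8,6}
8 → hit
9 → fault, evict 2, frames {3,8,6,9}
6 → hit
9 → hit
Hits: 5.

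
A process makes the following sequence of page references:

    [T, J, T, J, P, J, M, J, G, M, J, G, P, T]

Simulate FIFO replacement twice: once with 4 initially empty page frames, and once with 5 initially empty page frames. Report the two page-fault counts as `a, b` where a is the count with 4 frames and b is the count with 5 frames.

6, 5

4 frames: F F . . F . F . F . . . . F → 6 faults.
5 frames: F F . . F . F . F . . . . . → 5 faults.
5 < 6: adding a frame reduced faults, as is typical.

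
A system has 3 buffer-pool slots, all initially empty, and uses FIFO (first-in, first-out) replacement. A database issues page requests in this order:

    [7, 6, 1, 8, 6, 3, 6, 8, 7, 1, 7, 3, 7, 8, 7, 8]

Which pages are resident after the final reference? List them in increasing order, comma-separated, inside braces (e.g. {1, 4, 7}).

7 -> fault, frames (7)
6 -> fault, frames (7 6)
1 -> fault, frames (7 6 1)
8 -> fault, evict 7, frames (6 1 8)
6 -> hit
3 -> fault, evict 6, frames (1 8 3)
6 -> fault, evict 1, frames (8 3 6)
8 -> hit
7 -> fault, evict 8, frames (3 6 7)
1 -> fault, evict 3, frames (6 7 1)
7 -> hit
3 -> fault, evict 6, frames (7 1 3)
7 -> hit
8 -> fault, evict 7, frames (1 3 8)
7 -> fault, evict 1, frames (3 8 7)
8 -> hit

{3, 7, 8}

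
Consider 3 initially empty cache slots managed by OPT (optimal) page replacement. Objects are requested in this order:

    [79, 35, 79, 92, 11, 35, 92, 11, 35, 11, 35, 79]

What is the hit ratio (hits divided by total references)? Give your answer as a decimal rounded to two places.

0.58

79: fault, frames (79)
35: fault, frames (79 35)
79: hit
92: fault, frames (79 35 92)
11: fault, evict 79, frames (35 92 11)
35: hit
92: hit
11: hit
35: hit
11: hit
35: hit
79: fault, evict 11, frames (35 92 79)
Hits: 7 of 12 references → 7/12 = 0.5833.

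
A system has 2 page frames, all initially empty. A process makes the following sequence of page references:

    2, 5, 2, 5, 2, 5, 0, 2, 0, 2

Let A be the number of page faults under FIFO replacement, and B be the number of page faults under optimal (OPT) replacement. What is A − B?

Under FIFO: F F . . . . F F . . → 4 faults.
Under OPT: F F . . . . F . . . → 3 faults.
A − B = 4 − 3 = 1.

1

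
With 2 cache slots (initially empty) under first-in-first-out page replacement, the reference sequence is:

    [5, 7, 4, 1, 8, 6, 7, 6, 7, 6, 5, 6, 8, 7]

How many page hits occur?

3

5 → fault, frames (5)
7 → fault, frames (5 7)
4 → fault, evict 5, frames (7 4)
1 → fault, evict 7, frames (4 1)
8 → fault, evict 4, frames (1 8)
6 → fault, evict 1, frames (8 6)
7 → fault, evict 8, frames (6 7)
6 → hit
7 → hit
6 → hit
5 → fault, evict 6, frames (7 5)
6 → fault, evict 7, frames (5 6)
8 → fault, evict 5, frames (6 8)
7 → fault, evict 6, frames (8 7)
Hits: 3.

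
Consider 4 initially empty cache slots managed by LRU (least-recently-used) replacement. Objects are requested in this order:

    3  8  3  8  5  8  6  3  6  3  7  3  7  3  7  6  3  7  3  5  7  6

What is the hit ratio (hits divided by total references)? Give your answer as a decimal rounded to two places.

3: fault, frames [3]
8: fault, frames [3, 8]
3: hit
8: hit
5: fault, frames [3, 8, 5]
8: hit
6: fault, frames [3, 5, 8, 6]
3: hit
6: hit
3: hit
7: fault, evict 5, frames [8, 6, 3, 7]
3: hit
7: hit
3: hit
7: hit
6: hit
3: hit
7: hit
3: hit
5: fault, evict 8, frames [6, 7, 3, 5]
7: hit
6: hit
Hits: 16 of 22 references → 16/22 = 0.7273.

0.73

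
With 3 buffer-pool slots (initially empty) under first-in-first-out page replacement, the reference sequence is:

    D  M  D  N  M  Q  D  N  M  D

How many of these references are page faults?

6

D → miss, frames {D}
M → miss, frames {D,M}
D → hit
N → miss, frames {D,M,N}
M → hit
Q → miss, evict D, frames {M,N,Q}
D → miss, evict M, frames {N,Q,D}
N → hit
M → miss, evict N, frames {Q,D,M}
D → hit
Page faults: 6.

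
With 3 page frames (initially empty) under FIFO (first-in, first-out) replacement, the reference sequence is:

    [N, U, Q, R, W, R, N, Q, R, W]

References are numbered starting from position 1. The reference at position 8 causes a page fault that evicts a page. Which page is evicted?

R

pos 1: N -> fault, frames {N}
pos 2: U -> fault, frames {N,U}
pos 3: Q -> fault, frames {N,U,Q}
pos 4: R -> fault, evict N, frames {U,Q,R}
pos 5: W -> fault, evict U, frames {Q,R,W}
pos 6: R -> hit
pos 7: N -> fault, evict Q, frames {R,W,N}
pos 8: Q -> fault, evict R, frames {W,N,Q}
At position 8, page R is evicted.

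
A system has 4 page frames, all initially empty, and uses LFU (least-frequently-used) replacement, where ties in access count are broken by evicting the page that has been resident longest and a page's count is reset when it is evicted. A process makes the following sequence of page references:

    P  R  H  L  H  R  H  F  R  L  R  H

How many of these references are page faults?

5

P: miss, frames [P]
R: miss, frames [P, R]
H: miss, frames [P, R, H]
L: miss, frames [P, R, H, L]
H: hit
R: hit
H: hit
F: miss, evict P, frames [R, H, L, F]
R: hit
L: hit
R: hit
H: hit
Page faults: 5.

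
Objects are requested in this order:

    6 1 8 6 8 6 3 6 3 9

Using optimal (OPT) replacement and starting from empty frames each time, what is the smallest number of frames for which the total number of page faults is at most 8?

f=1: 10 faults
f=2: 5 faults
f=3: 5 faults
f=4: 5 faults
f=5: 5 faults
Smallest f with faults ≤ 8 is 2.

2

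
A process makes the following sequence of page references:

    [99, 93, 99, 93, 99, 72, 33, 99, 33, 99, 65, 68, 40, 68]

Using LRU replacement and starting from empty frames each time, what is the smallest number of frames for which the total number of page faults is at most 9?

f=1: 14 faults
f=2: 8 faults
f=3: 7 faults
f=4: 7 faults
f=5: 7 faults
f=6: 7 faults
f=7: 7 faults
Smallest f with faults ≤ 9 is 2.

2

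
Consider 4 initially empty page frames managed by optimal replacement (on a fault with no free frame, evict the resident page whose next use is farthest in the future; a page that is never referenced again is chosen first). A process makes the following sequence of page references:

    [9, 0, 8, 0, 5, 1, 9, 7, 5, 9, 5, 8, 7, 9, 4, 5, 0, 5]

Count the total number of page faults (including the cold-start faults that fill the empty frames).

8

9 -> miss, frames {9}
0 -> miss, frames {9,0}
8 -> miss, frames {9,0,8}
0 -> hit
5 -> miss, frames {9,0,8,5}
1 -> miss, evict 0, frames {9,8,5,1}
9 -> hit
7 -> miss, evict 1, frames {9,8,5,7}
5 -> hit
9 -> hit
5 -> hit
8 -> hit
7 -> hit
9 -> hit
4 -> miss, evict 7, frames {9,8,5,4}
5 -> hit
0 -> miss, evict 4, frames {9,8,5,0}
5 -> hit
Page faults: 8.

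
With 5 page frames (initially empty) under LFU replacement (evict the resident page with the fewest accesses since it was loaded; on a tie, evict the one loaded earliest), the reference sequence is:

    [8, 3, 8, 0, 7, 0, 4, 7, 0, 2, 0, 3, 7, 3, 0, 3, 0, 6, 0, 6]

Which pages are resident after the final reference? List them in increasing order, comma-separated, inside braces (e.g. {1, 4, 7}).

{0, 3, 6, 7, 8}

8 -> fault, frames [8]
3 -> fault, frames [8, 3]
8 -> hit
0 -> fault, frames [8, 3, 0]
7 -> fault, frames [8, 3, 0, 7]
0 -> hit
4 -> fault, frames [8, 3, 0, 7, 4]
7 -> hit
0 -> hit
2 -> fault, evict 3, frames [8, 0, 7, 4, 2]
0 -> hit
3 -> fault, evict 4, frames [8, 0, 7, 2, 3]
7 -> hit
3 -> hit
0 -> hit
3 -> hit
0 -> hit
6 -> fault, evict 2, frames [8, 0, 7, 3, 6]
0 -> hit
6 -> hit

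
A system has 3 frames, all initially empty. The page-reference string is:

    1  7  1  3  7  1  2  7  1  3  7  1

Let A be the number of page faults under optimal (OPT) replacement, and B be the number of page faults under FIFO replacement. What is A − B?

Under OPT: F F . F . . F . . F . . → 5 faults.
Under FIFO: F F . F . . F . F . F . → 6 faults.
A − B = 5 − 6 = -1.

-1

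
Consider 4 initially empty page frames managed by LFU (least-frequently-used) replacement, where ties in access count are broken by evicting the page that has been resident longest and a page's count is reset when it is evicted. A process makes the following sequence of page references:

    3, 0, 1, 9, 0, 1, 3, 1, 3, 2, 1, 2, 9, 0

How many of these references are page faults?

3: miss, frames {3}
0: miss, frames {3,0}
1: miss, frames {3,0,1}
9: miss, frames {3,0,1,9}
0: hit
1: hit
3: hit
1: hit
3: hit
2: miss, evict 9, frames {3,0,1,2}
1: hit
2: hit
9: miss, evict 0, frames {3,1,2,9}
0: miss, evict 9, frames {3,1,2,0}
Page faults: 7.

7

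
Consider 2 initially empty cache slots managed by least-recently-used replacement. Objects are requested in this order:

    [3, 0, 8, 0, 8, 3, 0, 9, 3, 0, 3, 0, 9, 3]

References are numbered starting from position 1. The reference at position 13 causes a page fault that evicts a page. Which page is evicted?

3

pos 1: 3 -> fault, frames [3]
pos 2: 0 -> fault, frames [3, 0]
pos 3: 8 -> fault, evict 3, frames [0, 8]
pos 4: 0 -> hit
pos 5: 8 -> hit
pos 6: 3 -> fault, evict 0, frames [8, 3]
pos 7: 0 -> fault, evict 8, frames [3, 0]
pos 8: 9 -> fault, evict 3, frames [0, 9]
pos 9: 3 -> fault, evict 0, frames [9, 3]
pos 10: 0 -> fault, evict 9, frames [3, 0]
pos 11: 3 -> hit
pos 12: 0 -> hit
pos 13: 9 -> fault, evict 3, frames [0, 9]
At position 13, page 3 is evicted.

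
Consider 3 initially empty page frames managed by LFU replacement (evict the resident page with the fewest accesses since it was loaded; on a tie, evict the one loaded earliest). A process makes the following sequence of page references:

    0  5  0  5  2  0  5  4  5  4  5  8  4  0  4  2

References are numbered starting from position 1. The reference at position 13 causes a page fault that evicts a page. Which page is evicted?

8

pos 1: 0: miss, frames [0]
pos 2: 5: miss, frames [0, 5]
pos 3: 0: hit
pos 4: 5: hit
pos 5: 2: miss, frames [0, 5, 2]
pos 6: 0: hit
pos 7: 5: hit
pos 8: 4: miss, evict 2, frames [0, 5, 4]
pos 9: 5: hit
pos 10: 4: hit
pos 11: 5: hit
pos 12: 8: miss, evict 4, frames [0, 5, 8]
pos 13: 4: miss, evict 8, frames [0, 5, 4]
At position 13, page 8 is evicted.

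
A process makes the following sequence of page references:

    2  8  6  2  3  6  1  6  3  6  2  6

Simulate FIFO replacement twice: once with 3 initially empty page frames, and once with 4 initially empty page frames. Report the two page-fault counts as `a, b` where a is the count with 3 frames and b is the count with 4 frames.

7, 6

3 frames: F F F . F . F . . . F F → 7 faults.
4 frames: F F F . F . F . . . F . → 6 faults.
6 < 7: adding a frame reduced faults, as is typical.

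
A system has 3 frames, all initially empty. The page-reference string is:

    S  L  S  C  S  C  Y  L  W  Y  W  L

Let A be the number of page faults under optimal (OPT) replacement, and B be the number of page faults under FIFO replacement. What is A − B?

-1

Under OPT: F F . F . . F . F . . . → 5 faults.
Under FIFO: F F . F . . F . F . . F → 6 faults.
A − B = 5 − 6 = -1.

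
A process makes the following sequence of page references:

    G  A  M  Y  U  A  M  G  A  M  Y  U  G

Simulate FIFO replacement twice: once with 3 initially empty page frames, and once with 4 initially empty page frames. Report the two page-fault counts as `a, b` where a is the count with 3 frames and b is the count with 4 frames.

3 frames: F F F F F F F F . . F F . → 10 faults.
4 frames: F F F F F . . F F F F F F → 11 faults.
11 > 10: adding a frame increased faults — Belady's anomaly.

10, 11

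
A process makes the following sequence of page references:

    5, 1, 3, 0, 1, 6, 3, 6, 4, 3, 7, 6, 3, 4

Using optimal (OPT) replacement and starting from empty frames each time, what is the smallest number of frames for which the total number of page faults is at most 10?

2

f=1: 14 faults
f=2: 10 faults
f=3: 8 faults
f=4: 7 faults
f=5: 7 faults
f=6: 7 faults
f=7: 7 faults
Smallest f with faults ≤ 10 is 2.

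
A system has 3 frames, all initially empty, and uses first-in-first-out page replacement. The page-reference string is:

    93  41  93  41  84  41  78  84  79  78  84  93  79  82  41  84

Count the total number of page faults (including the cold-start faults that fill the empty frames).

93 -> miss, frames {93}
41 -> miss, frames {93,41}
93 -> hit
41 -> hit
84 -> miss, frames {93,41,84}
41 -> hit
78 -> miss, evict 93, frames {41,84,78}
84 -> hit
79 -> miss, evict 41, frames {84,78,79}
78 -> hit
84 -> hit
93 -> miss, evict 84, frames {78,79,93}
79 -> hit
82 -> miss, evict 78, frames {79,93,82}
41 -> miss, evict 79, frames {93,82,41}
84 -> miss, evict 93, frames {82,41,84}
Page faults: 9.

9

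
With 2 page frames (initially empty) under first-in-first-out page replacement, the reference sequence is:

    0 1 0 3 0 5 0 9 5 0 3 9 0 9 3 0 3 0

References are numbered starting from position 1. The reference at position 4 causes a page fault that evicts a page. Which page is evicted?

0

pos 1: 0 → miss, frames [0]
pos 2: 1 → miss, frames [0, 1]
pos 3: 0 → hit
pos 4: 3 → miss, evict 0, frames [1, 3]
At position 4, page 0 is evicted.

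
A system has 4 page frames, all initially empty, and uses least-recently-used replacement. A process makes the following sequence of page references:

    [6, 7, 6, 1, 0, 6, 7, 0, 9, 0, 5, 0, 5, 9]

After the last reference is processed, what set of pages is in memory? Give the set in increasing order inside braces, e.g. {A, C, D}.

6: miss, frames {6}
7: miss, frames {6,7}
6: hit
1: miss, frames {7,6,1}
0: miss, frames {7,6,1,0}
6: hit
7: hit
0: hit
9: miss, evict 1, frames {6,7,0,9}
0: hit
5: miss, evict 6, frames {7,9,0,5}
0: hit
5: hit
9: hit

{0, 5, 7, 9}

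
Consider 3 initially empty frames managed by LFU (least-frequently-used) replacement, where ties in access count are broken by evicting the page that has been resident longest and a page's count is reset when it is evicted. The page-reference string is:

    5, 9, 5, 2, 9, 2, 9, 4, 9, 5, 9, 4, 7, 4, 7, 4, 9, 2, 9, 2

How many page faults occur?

10

5 -> fault, frames (5)
9 -> fault, frames (5 9)
5 -> hit
2 -> fault, frames (5 9 2)
9 -> hit
2 -> hit
9 -> hit
4 -> fault, evict 5, frames (9 2 4)
9 -> hit
5 -> fault, evict 4, frames (9 2 5)
9 -> hit
4 -> fault, evict 5, frames (9 2 4)
7 -> fault, evict 4, frames (9 2 7)
4 -> fault, evict 7, frames (9 2 4)
7 -> fault, evict 4, frames (9 2 7)
4 -> fault, evict 7, frames (9 2 4)
9 -> hit
2 -> hit
9 -> hit
2 -> hit
Page faults: 10.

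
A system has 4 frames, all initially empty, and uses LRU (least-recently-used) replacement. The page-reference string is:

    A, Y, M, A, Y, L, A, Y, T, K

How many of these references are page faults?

A -> miss, frames [A]
Y -> miss, frames [A, Y]
M -> miss, frames [A, Y, M]
A -> hit
Y -> hit
L -> miss, frames [M, A, Y, L]
A -> hit
Y -> hit
T -> miss, evict M, frames [L, A, Y, T]
K -> miss, evict L, frames [A, Y, T, K]
Page faults: 6.

6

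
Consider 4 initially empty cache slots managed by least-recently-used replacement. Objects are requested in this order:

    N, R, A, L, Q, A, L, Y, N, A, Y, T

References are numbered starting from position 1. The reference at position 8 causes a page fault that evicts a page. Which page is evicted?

R

pos 1: N → fault, frames (N)
pos 2: R → fault, frames (N R)
pos 3: A → fault, frames (N R A)
pos 4: L → fault, frames (N R A L)
pos 5: Q → fault, evict N, frames (R A L Q)
pos 6: A → hit
pos 7: L → hit
pos 8: Y → fault, evict R, frames (Q A L Y)
At position 8, page R is evicted.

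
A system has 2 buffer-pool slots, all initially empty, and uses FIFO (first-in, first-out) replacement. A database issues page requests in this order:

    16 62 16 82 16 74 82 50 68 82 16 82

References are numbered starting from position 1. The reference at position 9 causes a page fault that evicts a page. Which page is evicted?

pos 1: 16 → fault, frames {16}
pos 2: 62 → fault, frames {16,62}
pos 3: 16 → hit
pos 4: 82 → fault, evict 16, frames {62,82}
pos 5: 16 → fault, evict 62, frames {82,16}
pos 6: 74 → fault, evict 82, frames {16,74}
pos 7: 82 → fault, evict 16, frames {74,82}
pos 8: 50 → fault, evict 74, frames {82,50}
pos 9: 68 → fault, evict 82, frames {50,68}
At position 9, page 82 is evicted.

82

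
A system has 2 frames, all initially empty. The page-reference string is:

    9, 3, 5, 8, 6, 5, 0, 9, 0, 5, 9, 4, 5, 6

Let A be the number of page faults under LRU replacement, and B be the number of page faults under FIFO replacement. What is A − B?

2

Under LRU: F F F F F F F F . F F F F F → 13 faults.
Under FIFO: F F F F F F F F . F . F . F → 11 faults.
A − B = 13 − 11 = 2.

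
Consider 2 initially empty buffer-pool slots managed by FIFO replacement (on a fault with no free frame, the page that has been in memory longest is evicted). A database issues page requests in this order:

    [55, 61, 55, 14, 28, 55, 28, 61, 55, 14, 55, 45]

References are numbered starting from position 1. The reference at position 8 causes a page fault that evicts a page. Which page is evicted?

pos 1: 55 → miss, frames {55}
pos 2: 61 → miss, frames {55,61}
pos 3: 55 → hit
pos 4: 14 → miss, evict 55, frames {61,14}
pos 5: 28 → miss, evict 61, frames {14,28}
pos 6: 55 → miss, evict 14, frames {28,55}
pos 7: 28 → hit
pos 8: 61 → miss, evict 28, frames {55,61}
At position 8, page 28 is evicted.

28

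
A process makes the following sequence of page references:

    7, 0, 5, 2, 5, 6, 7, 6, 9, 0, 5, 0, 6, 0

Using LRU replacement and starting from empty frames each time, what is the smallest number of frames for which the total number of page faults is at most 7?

5

f=1: 14 faults
f=2: 10 faults
f=3: 10 faults
f=4: 9 faults
f=5: 7 faults
f=6: 6 faults
Smallest f with faults ≤ 7 is 5.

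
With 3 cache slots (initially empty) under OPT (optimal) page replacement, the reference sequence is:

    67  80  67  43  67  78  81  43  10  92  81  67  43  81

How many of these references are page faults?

67: fault, frames {67}
80: fault, frames {67,80}
67: hit
43: fault, frames {67,80,43}
67: hit
78: fault, evict 80, frames {67,43,78}
81: fault, evict 78, frames {67,43,81}
43: hit
10: fault, evict 43, frames {67,81,10}
92: fault, evict 10, frames {67,81,92}
81: hit
67: hit
43: fault, evict 92, frames {67,81,43}
81: hit
Page faults: 8.

8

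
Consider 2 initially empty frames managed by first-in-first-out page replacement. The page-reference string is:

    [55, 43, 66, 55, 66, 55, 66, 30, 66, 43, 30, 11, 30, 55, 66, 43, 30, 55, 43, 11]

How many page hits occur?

4

55 -> fault, frames [55]
43 -> fault, frames [55, 43]
66 -> fault, evict 55, frames [43, 66]
55 -> fault, evict 43, frames [66, 55]
66 -> hit
55 -> hit
66 -> hit
30 -> fault, evict 66, frames [55, 30]
66 -> fault, evict 55, frames [30, 66]
43 -> fault, evict 30, frames [66, 43]
30 -> fault, evict 66, frames [43, 30]
11 -> fault, evict 43, frames [30, 11]
30 -> hit
55 -> fault, evict 30, frames [11, 55]
66 -> fault, evict 11, frames [55, 66]
43 -> fault, evict 55, frames [66, 43]
30 -> fault, evict 66, frames [43, 30]
55 -> fault, evict 43, frames [30, 55]
43 -> fault, evict 30, frames [55, 43]
11 -> fault, evict 55, frames [43, 11]
Hits: 4.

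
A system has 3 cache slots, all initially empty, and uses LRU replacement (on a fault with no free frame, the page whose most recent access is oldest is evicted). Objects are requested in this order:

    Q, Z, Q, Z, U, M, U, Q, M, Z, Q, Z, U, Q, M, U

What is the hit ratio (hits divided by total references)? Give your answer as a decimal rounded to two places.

0.50

Q -> fault, frames [Q]
Z -> fault, frames [Q, Z]
Q -> hit
Z -> hit
U -> fault, frames [Q, Z, U]
M -> fault, evict Q, frames [Z, U, M]
U -> hit
Q -> fault, evict Z, frames [M, U, Q]
M -> hit
Z -> fault, evict U, frames [Q, M, Z]
Q -> hit
Z -> hit
U -> fault, evict M, frames [Q, Z, U]
Q -> hit
M -> fault, evict Z, frames [U, Q, M]
U -> hit
Hits: 8 of 16 references → 8/16 = 0.5000.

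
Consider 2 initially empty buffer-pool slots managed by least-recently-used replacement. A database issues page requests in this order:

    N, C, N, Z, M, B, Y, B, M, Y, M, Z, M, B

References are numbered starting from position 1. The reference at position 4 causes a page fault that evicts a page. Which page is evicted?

C

pos 1: N → fault, frames (N)
pos 2: C → fault, frames (N C)
pos 3: N → hit
pos 4: Z → fault, evict C, frames (N Z)
At position 4, page C is evicted.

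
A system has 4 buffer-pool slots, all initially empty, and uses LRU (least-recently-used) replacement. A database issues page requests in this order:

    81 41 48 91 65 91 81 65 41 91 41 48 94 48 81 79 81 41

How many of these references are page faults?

12

81 -> fault, frames (81)
41 -> fault, frames (81 41)
48 -> fault, frames (81 41 48)
91 -> fault, frames (81 41 48 91)
65 -> fault, evict 81, frames (41 48 91 65)
91 -> hit
81 -> fault, evict 41, frames (48 65 91 81)
65 -> hit
41 -> fault, evict 48, frames (91 81 65 41)
91 -> hit
41 -> hit
48 -> fault, evict 81, frames (65 91 41 48)
94 -> fault, evict 65, frames (91 41 48 94)
48 -> hit
81 -> fault, evict 91, frames (41 94 48 81)
79 -> fault, evict 41, frames (94 48 81 79)
81 -> hit
41 -> fault, evict 94, frames (48 79 81 41)
Page faults: 12.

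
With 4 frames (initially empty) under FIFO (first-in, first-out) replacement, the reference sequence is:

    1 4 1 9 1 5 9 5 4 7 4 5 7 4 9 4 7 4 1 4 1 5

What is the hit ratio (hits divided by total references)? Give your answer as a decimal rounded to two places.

1 -> fault, frames (1)
4 -> fault, frames (1 4)
1 -> hit
9 -> fault, frames (1 4 9)
1 -> hit
5 -> fault, frames (1 4 9 5)
9 -> hit
5 -> hit
4 -> hit
7 -> fault, evict 1, frames (4 9 5 7)
4 -> hit
5 -> hit
7 -> hit
4 -> hit
9 -> hit
4 -> hit
7 -> hit
4 -> hit
1 -> fault, evict 4, frames (9 5 7 1)
4 -> fault, evict 9, frames (5 7 1 4)
1 -> hit
5 -> hit
Hits: 15 of 22 references → 15/22 = 0.6818.

0.68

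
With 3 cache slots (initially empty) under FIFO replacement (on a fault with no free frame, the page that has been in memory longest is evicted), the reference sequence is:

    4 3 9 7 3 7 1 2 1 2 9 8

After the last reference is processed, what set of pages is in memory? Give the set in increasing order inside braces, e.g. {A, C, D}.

4: miss, frames {4}
3: miss, frames {4,3}
9: miss, frames {4,3,9}
7: miss, evict 4, frames {3,9,7}
3: hit
7: hit
1: miss, evict 3, frames {9,7,1}
2: miss, evict 9, frames {7,1,2}
1: hit
2: hit
9: miss, evict 7, frames {1,2,9}
8: miss, evict 1, frames {2,9,8}

{2, 8, 9}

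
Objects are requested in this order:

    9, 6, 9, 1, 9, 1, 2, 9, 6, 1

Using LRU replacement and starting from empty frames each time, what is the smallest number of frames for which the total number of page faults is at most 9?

f=1: 10 faults
f=2: 7 faults
f=3: 6 faults
f=4: 4 faults
Smallest f with faults ≤ 9 is 2.

2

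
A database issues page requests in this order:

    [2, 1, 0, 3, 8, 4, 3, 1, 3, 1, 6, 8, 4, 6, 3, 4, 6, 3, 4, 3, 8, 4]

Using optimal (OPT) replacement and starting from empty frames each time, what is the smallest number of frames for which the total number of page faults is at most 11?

f=1: 22 faults
f=2: 14 faults
f=3: 10 faults
f=4: 7 faults
f=5: 7 faults
f=6: 7 faults
f=7: 7 faults
Smallest f with faults ≤ 11 is 3.

3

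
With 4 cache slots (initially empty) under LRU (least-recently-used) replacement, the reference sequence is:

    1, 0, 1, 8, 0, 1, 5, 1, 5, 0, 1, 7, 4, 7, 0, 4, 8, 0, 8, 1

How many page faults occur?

1 -> miss, frames [1]
0 -> miss, frames [1, 0]
1 -> hit
8 -> miss, frames [0, 1, 8]
0 -> hit
1 -> hit
5 -> miss, frames [8, 0, 1, 5]
1 -> hit
5 -> hit
0 -> hit
1 -> hit
7 -> miss, evict 8, frames [5, 0, 1, 7]
4 -> miss, evict 5, frames [0, 1, 7, 4]
7 -> hit
0 -> hit
4 -> hit
8 -> miss, evict 1, frames [7, 0, 4, 8]
0 -> hit
8 -> hit
1 -> miss, evict 7, frames [4, 0, 8, 1]
Page faults: 8.

8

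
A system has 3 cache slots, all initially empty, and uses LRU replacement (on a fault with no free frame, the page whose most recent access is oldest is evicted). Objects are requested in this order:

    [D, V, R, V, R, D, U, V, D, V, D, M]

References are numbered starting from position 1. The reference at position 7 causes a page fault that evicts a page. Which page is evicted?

pos 1: D: fault, frames (D)
pos 2: V: fault, frames (D V)
pos 3: R: fault, frames (D V R)
pos 4: V: hit
pos 5: R: hit
pos 6: D: hit
pos 7: U: fault, evict V, frames (R D U)
At position 7, page V is evicted.

V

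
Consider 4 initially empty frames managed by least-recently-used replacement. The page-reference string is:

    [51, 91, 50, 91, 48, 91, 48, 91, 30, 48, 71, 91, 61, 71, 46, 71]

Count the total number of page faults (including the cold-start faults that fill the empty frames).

51: miss, frames [51]
91: miss, frames [51, 91]
50: miss, frames [51, 91, 50]
91: hit
48: miss, frames [51, 50, 91, 48]
91: hit
48: hit
91: hit
30: miss, evict 51, frames [50, 48, 91, 30]
48: hit
71: miss, evict 50, frames [91, 30, 48, 71]
91: hit
61: miss, evict 30, frames [48, 71, 91, 61]
71: hit
46: miss, evict 48, frames [91, 61, 71, 46]
71: hit
Page faults: 8.

8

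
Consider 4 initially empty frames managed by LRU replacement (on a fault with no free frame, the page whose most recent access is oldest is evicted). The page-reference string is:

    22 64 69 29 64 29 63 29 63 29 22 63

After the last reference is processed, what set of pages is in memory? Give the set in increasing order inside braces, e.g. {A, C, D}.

{22, 29, 63, 64}

22: fault, frames {22}
64: fault, frames {22,64}
69: fault, frames {22,64,69}
29: fault, frames {22,64,69,29}
64: hit
29: hit
63: fault, evict 22, frames {69,64,29,63}
29: hit
63: hit
29: hit
22: fault, evict 69, frames {64,63,29,22}
63: hit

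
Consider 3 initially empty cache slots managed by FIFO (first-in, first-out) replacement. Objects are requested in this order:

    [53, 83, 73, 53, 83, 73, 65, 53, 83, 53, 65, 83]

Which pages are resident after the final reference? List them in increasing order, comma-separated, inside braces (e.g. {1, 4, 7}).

{53, 65, 83}

53 -> miss, frames [53]
83 -> miss, frames [53, 83]
73 -> miss, frames [53, 83, 73]
53 -> hit
83 -> hit
73 -> hit
65 -> miss, evict 53, frames [83, 73, 65]
53 -> miss, evict 83, frames [73, 65, 53]
83 -> miss, evict 73, frames [65, 53, 83]
53 -> hit
65 -> hit
83 -> hit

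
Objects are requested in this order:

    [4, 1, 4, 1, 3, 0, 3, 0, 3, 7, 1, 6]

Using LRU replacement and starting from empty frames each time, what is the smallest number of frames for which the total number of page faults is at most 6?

f=1: 12 faults
f=2: 7 faults
f=3: 7 faults
f=4: 6 faults
f=5: 6 faults
f=6: 6 faults
Smallest f with faults ≤ 6 is 4.

4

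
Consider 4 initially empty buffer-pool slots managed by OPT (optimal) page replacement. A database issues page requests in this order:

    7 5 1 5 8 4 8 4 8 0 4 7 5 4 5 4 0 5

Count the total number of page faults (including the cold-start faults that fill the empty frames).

6

7 -> miss, frames (7)
5 -> miss, frames (7 5)
1 -> miss, frames (7 5 1)
5 -> hit
8 -> miss, frames (7 5 1 8)
4 -> miss, evict 1, frames (7 5 8 4)
8 -> hit
4 -> hit
8 -> hit
0 -> miss, evict 8, frames (7 5 4 0)
4 -> hit
7 -> hit
5 -> hit
4 -> hit
5 -> hit
4 -> hit
0 -> hit
5 -> hit
Page faults: 6.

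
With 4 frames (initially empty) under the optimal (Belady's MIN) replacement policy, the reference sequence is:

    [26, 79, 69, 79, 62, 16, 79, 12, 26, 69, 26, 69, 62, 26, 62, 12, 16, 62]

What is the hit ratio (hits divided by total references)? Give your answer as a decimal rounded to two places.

26: miss, frames {26}
79: miss, frames {26,79}
69: miss, frames {26,79,69}
79: hit
62: miss, frames {26,79,69,62}
16: miss, evict 62, frames {26,79,69,16}
79: hit
12: miss, evict 79, frames {26,69,16,12}
26: hit
69: hit
26: hit
69: hit
62: miss, evict 69, frames {26,16,12,62}
26: hit
62: hit
12: hit
16: hit
62: hit
Hits: 11 of 18 references → 11/18 = 0.6111.

0.61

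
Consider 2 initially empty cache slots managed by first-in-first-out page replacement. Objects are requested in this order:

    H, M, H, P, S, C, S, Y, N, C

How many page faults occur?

H → fault, frames [H]
M → fault, frames [H, M]
H → hit
P → fault, evict H, frames [M, P]
S → fault, evict M, frames [P, S]
C → fault, evict P, frames [S, C]
S → hit
Y → fault, evict S, frames [C, Y]
N → fault, evict C, frames [Y, N]
C → fault, evict Y, frames [N, C]
Page faults: 8.

8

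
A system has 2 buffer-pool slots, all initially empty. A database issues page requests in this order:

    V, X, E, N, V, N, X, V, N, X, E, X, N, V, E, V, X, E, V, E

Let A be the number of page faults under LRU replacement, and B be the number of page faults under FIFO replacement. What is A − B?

Under LRU: F F F F F . F F F F F . F F F . F F F . → 16 faults.
Under FIFO: F F F F F . F . F . F F F F F . F . F F → 15 faults.
A − B = 16 − 15 = 1.

1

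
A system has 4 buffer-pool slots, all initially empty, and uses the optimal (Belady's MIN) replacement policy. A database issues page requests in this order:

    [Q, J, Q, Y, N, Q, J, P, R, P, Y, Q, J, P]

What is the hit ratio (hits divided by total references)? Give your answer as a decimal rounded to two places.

0.50

Q → miss, frames [Q]
J → miss, frames [Q, J]
Q → hit
Y → miss, frames [Q, J, Y]
N → miss, frames [Q, J, Y, N]
Q → hit
J → hit
P → miss, evict N, frames [Q, J, Y, P]
R → miss, evict J, frames [Q, Y, P, R]
P → hit
Y → hit
Q → hit
J → miss, evict R, frames [Q, Y, P, J]
P → hit
Hits: 7 of 14 references → 7/14 = 0.5000.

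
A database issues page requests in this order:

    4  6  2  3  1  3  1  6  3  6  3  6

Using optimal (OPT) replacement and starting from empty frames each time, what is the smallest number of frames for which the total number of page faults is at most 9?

f=1: 12 faults
f=2: 6 faults
f=3: 5 faults
f=4: 5 faults
f=5: 5 faults
Smallest f with faults ≤ 9 is 2.

2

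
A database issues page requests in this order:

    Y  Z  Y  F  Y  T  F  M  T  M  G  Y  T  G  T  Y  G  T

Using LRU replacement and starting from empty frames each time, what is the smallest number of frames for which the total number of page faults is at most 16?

f=1: 18 faults
f=2: 14 faults
f=3: 8 faults
f=4: 7 faults
f=5: 6 faults
f=6: 6 faults
Smallest f with faults ≤ 16 is 2.

2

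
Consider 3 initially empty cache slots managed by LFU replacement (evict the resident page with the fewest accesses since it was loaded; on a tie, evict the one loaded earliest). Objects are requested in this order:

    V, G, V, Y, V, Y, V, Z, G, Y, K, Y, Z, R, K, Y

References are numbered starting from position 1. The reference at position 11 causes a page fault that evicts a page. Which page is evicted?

G

pos 1: V: miss, frames (V)
pos 2: G: miss, frames (V G)
pos 3: V: hit
pos 4: Y: miss, frames (V G Y)
pos 5: V: hit
pos 6: Y: hit
pos 7: V: hit
pos 8: Z: miss, evict G, frames (V Y Z)
pos 9: G: miss, evict Z, frames (V Y G)
pos 10: Y: hit
pos 11: K: miss, evict G, frames (V Y K)
At position 11, page G is evicted.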